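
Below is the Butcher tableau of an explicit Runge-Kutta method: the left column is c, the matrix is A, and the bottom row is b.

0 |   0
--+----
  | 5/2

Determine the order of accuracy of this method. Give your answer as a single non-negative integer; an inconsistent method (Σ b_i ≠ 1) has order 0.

b = (5/2)
c = (0)
Σ b_i: 5/2·1 = 5/2 ≠ 1 ⇒ order 0.

0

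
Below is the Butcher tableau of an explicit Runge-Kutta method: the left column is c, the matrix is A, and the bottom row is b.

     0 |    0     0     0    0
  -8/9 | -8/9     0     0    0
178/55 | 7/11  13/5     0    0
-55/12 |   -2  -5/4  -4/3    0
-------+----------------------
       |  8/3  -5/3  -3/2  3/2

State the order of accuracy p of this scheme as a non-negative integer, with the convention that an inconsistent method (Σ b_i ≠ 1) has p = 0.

1

b = (8/3, -5/3, -3/2, 3/2)
c = (0, -8/9, 178/55, -55/12)
Ac = (0, 0, -104/45, -1586/495)
Σ b_i: 8/3·1 + (-5/3)·1 + (-3/2)·1 + 3/2·1 = 1 ✓
b·c: (-5/3)·(-8/9) + (-3/2)·178/55 + 3/2·(-55/12) = -121747/11880 ≠ 1/2 ⇒ order 1.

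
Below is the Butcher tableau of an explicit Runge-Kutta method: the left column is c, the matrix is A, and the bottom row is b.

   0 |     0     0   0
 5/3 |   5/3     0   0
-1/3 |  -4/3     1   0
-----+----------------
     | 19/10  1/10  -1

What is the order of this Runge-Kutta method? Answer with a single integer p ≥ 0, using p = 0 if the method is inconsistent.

2

b = (19/10, 1/10, -1)
c = (0, 5/3, -1/3)
Ac = (0, 0, 5/3)
Σ b_i: 19/10·1 + 1/10·1 + (-1)·1 = 1 ✓
b·c: 1/10·5/3 + (-1)·(-1/3) = 1/2 ✓
b·c²: 1/10·25/9 + (-1)·1/9 = 1/6 ≠ 1/3 ⇒ order 2.
b·Ac: (-1)·5/3 = -5/3 ≠ 1/6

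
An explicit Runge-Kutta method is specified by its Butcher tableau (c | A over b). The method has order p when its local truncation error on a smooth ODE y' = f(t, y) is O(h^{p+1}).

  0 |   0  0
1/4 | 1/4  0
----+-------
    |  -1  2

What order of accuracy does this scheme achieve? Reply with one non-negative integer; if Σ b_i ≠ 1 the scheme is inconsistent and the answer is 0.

2

b = (-1, 2)
c = (0, 1/4)
Σ b_i: (-1)·1 + 2·1 = 1 ✓
b·c: 2·1/4 = 1/2 ✓; 2 stages ⇒ order 2.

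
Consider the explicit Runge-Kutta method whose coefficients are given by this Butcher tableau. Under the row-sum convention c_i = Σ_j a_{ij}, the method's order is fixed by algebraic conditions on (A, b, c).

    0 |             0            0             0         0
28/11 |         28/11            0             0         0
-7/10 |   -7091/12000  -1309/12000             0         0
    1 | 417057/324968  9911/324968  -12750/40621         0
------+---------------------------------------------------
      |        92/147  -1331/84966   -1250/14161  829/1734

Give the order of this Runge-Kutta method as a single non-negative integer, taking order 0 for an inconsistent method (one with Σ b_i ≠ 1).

4

b = (92/147, -1331/84966, -1250/14161, 829/1734)
c = (0, 28/11, -7/10, 1)
Ac = (0, 0, -833/3000, 493/1658)
Σ b_i: 92/147·1 + (-1331/84966)·1 + (-1250/14161)·1 + 829/1734·1 = 1 ✓
b·c: (-1331/84966)·28/11 + (-1250/14161)·(-7/10) + 829/1734·1 = 1/2 ✓
b·c²: (-1331/84966)·784/121 + (-1250/14161)·49/100 + 829/1734·1 = 1/3 ✓
b·Ac: (-1250/14161)·(-833/3000) + 829/1734·493/1658 = 1/6 ✓
b·c³: (-1331/84966)·21952/1331 + (-1250/14161)·(-343/1000) + 829/1734·1 = 1/4 ✓
b·(c∘Ac): (-1250/14161)·5831/30000 + 829/1734·493/1658 = 1/8 ✓
b·Ac²: (-1250/14161)·(-5831/8250) + 829/1734·799/18238 = 1/12 ✓
b·A²c: 829/1734·289/3316 = 1/24 ✓; 4 stages ⇒ order 4.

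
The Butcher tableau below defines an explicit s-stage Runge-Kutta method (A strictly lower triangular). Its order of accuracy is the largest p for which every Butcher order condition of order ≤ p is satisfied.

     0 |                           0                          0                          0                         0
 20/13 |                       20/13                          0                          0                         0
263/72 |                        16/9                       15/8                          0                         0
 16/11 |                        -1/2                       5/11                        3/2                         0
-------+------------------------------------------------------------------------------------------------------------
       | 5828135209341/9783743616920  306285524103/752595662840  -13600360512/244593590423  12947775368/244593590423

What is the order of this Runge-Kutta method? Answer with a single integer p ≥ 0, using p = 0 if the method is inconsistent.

3

b = (5828135209341/9783743616920, 306285524103/752595662840, -13600360512/244593590423, 12947775368/244593590423)
c = (0, 20/13, 263/72, 16/11)
Ac = (0, 0, 75/26, 42409/6864)
Σ b_i: 5828135209341/9783743616920·1 + 306285524103/752595662840·1 + (-13600360512/244593590423)·1 + 12947775368/244593590423·1 = 1 ✓
b·c: 306285524103/752595662840·20/13 + (-13600360512/244593590423)·263/72 + 12947775368/244593590423·16/11 = 1/2 ✓
b·c²: 306285524103/752595662840·400/169 + (-13600360512/244593590423)·69169/5184 + 12947775368/244593590423·256/121 = 1/3 ✓
b·Ac: (-13600360512/244593590423)·75/26 + 12947775368/244593590423·42409/6864 = 1/6 ✓
b·c³: 306285524103/752595662840·8000/2197 + (-13600360512/244593590423)·18191447/373248 + 12947775368/244593590423·4096/1331 = -8047687160248315/7555006820985624 ≠ 1/4 ⇒ order 3.
b·(c∘Ac): (-13600360512/244593590423)·6575/624 + 12947775368/244593590423·42409/4719 = -1050863391028/9539150026497 ≠ 1/8
b·Ac²: (-13600360512/244593590423)·750/169 + 12947775368/244593590423·135497171/6424704 = 1194592180235437/1373637603815568 ≠ 1/12
b·A²c: 12947775368/244593590423·225/52 = 728312364450/3179716675499 ≠ 1/24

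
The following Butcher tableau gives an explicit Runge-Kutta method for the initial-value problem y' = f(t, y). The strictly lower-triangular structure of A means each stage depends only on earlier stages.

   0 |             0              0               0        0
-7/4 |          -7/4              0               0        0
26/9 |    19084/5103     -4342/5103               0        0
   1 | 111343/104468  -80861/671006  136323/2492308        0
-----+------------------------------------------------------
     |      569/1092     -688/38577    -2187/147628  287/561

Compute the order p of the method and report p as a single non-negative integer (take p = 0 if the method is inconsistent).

4

b = (569/1092, -688/38577, -2187/147628, 287/561)
c = (0, -7/4, 26/9, 1)
Ac = (0, 0, 2171/1458, 121/328)
Σ b_i: 569/1092·1 + (-688/38577)·1 + (-2187/147628)·1 + 287/561·1 = 1 ✓
b·c: (-688/38577)·(-7/4) + (-2187/147628)·26/9 + 287/561·1 = 1/2 ✓
b·c²: (-688/38577)·49/16 + (-2187/147628)·676/81 + 287/561·1 = 1/3 ✓
b·Ac: (-2187/147628)·2171/1458 + 287/561·121/328 = 1/6 ✓
b·c³: (-688/38577)·(-343/64) + (-2187/147628)·17576/729 + 287/561·1 = 1/4 ✓
b·(c∘Ac): (-2187/147628)·28223/6561 + 287/561·121/328 = 1/8 ✓
b·Ac²: (-2187/147628)·(-15197/5832) + 287/561·803/9184 = 1/12 ✓
b·A²c: 287/561·187/2296 = 1/24 ✓; 4 stages ⇒ order 4.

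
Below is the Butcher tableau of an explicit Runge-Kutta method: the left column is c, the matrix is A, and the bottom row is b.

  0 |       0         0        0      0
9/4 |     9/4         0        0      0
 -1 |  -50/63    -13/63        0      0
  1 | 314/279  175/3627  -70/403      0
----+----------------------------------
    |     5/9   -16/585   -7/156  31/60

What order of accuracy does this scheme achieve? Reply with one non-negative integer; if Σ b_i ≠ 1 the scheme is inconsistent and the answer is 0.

b = (5/9, -16/585, -7/156, 31/60)
c = (0, 9/4, -1, 1)
Ac = (0, 0, -13/28, 35/124)
Σ b_i: 5/9·1 + (-16/585)·1 + (-7/156)·1 + 31/60·1 = 1 ✓
b·c: (-16/585)·9/4 + (-7/156)·(-1) + 31/60·1 = 1/2 ✓
b·c²: (-16/585)·81/16 + (-7/156)·1 + 31/60·1 = 1/3 ✓
b·Ac: (-7/156)·(-13/28) + 31/60·35/124 = 1/6 ✓
b·c³: (-16/585)·729/64 + (-7/156)·(-1) + 31/60·1 = 1/4 ✓
b·(c∘Ac): (-7/156)·13/28 + 31/60·35/124 = 1/8 ✓
b·Ac²: (-7/156)·(-117/112) + 31/60·35/496 = 1/12 ✓
b·A²c: 31/60·5/62 = 1/24 ✓; 4 stages ⇒ order 4.

4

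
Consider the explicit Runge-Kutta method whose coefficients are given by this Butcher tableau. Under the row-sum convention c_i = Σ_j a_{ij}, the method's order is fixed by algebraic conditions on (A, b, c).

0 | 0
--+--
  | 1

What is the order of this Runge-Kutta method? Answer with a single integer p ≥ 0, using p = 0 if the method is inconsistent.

b = (1)
c = (0)
Σ b_i: 1·1 = 1 ✓; 1 stage ⇒ order 1.

1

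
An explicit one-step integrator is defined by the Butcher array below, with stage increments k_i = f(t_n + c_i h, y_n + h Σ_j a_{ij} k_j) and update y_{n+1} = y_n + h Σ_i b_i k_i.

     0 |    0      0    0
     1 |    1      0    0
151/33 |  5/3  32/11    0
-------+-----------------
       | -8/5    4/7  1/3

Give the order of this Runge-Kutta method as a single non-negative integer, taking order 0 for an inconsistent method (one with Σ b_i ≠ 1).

0

b = (-8/5, 4/7, 1/3)
c = (0, 1, 151/33)
Ac = (0, 0, 32/11)
Σ b_i: (-8/5)·1 + 4/7·1 + 1/3·1 = -73/105 ≠ 1 ⇒ order 0.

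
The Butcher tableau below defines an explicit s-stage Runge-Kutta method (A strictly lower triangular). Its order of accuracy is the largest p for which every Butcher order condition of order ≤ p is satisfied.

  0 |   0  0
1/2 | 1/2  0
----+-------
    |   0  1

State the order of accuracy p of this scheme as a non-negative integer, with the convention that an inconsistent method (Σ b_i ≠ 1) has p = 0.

b = (0, 1)
c = (0, 1/2)
Σ b_i: 1·1 = 1 ✓
b·c: 1·1/2 = 1/2 ✓; 2 stages ⇒ order 2.

2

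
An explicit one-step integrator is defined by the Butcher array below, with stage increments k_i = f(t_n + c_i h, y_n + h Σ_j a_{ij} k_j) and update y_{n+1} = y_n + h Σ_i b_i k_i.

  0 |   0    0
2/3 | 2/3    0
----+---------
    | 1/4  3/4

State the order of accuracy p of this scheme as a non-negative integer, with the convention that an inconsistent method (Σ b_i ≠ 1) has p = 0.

b = (1/4, 3/4)
c = (0, 2/3)
Σ b_i: 1/4·1 + 3/4·1 = 1 ✓
b·c: 3/4·2/3 = 1/2 ✓; 2 stages ⇒ order 2.

2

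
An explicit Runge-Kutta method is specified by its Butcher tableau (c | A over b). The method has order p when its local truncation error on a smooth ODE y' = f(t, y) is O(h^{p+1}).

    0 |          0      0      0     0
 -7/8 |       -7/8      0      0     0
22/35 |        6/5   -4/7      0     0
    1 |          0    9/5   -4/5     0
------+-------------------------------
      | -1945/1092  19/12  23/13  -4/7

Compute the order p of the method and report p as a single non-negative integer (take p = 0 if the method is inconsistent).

1

b = (-1945/1092, 19/12, 23/13, -4/7)
c = (0, -7/8, 22/35, 1)
Ac = (0, 0, 1/2, -2909/1400)
Σ b_i: (-1945/1092)·1 + 19/12·1 + 23/13·1 + (-4/7)·1 = 1 ✓
b·c: 19/12·(-7/8) + 23/13·22/35 + (-4/7)·1 = -36899/43680 ≠ 1/2 ⇒ order 1.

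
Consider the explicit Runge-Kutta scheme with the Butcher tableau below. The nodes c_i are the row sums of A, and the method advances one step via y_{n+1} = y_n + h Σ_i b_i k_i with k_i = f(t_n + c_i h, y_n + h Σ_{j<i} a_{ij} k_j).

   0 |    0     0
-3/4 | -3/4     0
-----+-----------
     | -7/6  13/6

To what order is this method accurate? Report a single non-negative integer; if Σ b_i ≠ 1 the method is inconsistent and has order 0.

b = (-7/6, 13/6)
c = (0, -3/4)
Σ b_i: (-7/6)·1 + 13/6·1 = 1 ✓
b·c: 13/6·(-3/4) = -13/8 ≠ 1/2 ⇒ order 1.

1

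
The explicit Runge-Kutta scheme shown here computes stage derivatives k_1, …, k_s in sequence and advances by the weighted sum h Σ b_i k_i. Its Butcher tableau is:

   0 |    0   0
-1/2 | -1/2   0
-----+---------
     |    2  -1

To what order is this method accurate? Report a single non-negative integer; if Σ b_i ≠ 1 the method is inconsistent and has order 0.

2

b = (2, -1)
c = (0, -1/2)
Σ b_i: 2·1 + (-1)·1 = 1 ✓
b·c: (-1)·(-1/2) = 1/2 ✓; 2 stages ⇒ order 2.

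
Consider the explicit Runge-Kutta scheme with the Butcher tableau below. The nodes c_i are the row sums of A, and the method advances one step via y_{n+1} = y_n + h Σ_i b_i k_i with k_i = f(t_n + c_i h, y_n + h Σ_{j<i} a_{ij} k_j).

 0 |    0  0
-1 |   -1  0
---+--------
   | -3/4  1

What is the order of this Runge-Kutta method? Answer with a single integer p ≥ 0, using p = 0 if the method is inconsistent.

0

b = (-3/4, 1)
c = (0, -1)
Σ b_i: (-3/4)·1 + 1·1 = 1/4 ≠ 1 ⇒ order 0.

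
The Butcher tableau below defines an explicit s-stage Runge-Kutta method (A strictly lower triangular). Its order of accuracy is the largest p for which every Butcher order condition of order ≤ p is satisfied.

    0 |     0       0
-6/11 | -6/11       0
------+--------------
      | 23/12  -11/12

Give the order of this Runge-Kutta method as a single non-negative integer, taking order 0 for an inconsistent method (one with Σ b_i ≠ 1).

2

b = (23/12, -11/12)
c = (0, -6/11)
Σ b_i: 23/12·1 + (-11/12)·1 = 1 ✓
b·c: (-11/12)·(-6/11) = 1/2 ✓; 2 stages ⇒ order 2.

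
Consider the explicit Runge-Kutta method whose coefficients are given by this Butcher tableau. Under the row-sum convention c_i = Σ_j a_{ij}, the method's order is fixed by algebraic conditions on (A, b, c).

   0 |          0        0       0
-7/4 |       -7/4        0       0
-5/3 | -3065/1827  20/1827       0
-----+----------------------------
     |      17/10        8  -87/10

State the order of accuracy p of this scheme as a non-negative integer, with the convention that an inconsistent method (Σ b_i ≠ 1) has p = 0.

b = (17/10, 8, -87/10)
c = (0, -7/4, -5/3)
Ac = (0, 0, -5/261)
Σ b_i: 17/10·1 + 8·1 + (-87/10)·1 = 1 ✓
b·c: 8·(-7/4) + (-87/10)·(-5/3) = 1/2 ✓
b·c²: 8·49/16 + (-87/10)·25/9 = 1/3 ✓
b·Ac: (-87/10)·(-5/261) = 1/6 ✓; 3 stages ⇒ order 3.

3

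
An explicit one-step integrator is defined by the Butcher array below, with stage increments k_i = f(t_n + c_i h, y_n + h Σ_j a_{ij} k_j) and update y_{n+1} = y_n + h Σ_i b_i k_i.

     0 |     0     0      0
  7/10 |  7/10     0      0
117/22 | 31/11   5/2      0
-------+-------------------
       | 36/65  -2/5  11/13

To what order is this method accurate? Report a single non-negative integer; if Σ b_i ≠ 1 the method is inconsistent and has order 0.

b = (36/65, -2/5, 11/13)
c = (0, 7/10, 117/22)
Ac = (0, 0, 7/4)
Σ b_i: 36/65·1 + (-2/5)·1 + 11/13·1 = 1 ✓
b·c: (-2/5)·7/10 + 11/13·117/22 = 211/50 ≠ 1/2 ⇒ order 1.

1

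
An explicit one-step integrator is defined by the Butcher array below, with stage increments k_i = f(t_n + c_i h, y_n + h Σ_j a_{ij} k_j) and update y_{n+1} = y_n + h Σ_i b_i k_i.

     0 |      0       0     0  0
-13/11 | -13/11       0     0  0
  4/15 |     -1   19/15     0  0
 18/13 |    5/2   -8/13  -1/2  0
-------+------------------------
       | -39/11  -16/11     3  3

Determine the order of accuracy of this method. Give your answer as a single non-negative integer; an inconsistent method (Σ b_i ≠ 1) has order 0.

1

b = (-39/11, -16/11, 3, 3)
c = (0, -13/11, 4/15, 18/13)
Ac = (0, 0, -247/165, 98/165)
Σ b_i: (-39/11)·1 + (-16/11)·1 + 3·1 + 3·1 = 1 ✓
b·c: (-16/11)·(-13/11) + 3·4/15 + 3·18/13 = 52482/7865 ≠ 1/2 ⇒ order 1.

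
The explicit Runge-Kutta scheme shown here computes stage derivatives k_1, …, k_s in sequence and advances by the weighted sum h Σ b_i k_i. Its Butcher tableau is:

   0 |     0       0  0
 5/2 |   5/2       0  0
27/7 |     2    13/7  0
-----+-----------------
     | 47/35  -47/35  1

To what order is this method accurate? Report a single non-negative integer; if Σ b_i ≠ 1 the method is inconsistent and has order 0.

b = (47/35, -47/35, 1)
c = (0, 5/2, 27/7)
Ac = (0, 0, 65/14)
Σ b_i: 47/35·1 + (-47/35)·1 + 1·1 = 1 ✓
b·c: (-47/35)·5/2 + 1·27/7 = 1/2 ✓
b·c²: (-47/35)·25/4 + 1·729/49 = 1271/196 ≠ 1/3 ⇒ order 2.
b·Ac: 1·65/14 = 65/14 ≠ 1/6

2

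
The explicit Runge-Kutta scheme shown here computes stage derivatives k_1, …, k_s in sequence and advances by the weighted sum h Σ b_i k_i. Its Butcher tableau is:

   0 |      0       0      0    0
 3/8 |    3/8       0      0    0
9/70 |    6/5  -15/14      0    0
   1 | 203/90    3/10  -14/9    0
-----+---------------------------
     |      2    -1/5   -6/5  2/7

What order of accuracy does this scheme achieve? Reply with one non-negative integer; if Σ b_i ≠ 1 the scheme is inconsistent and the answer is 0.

b = (2, -1/5, -6/5, 2/7)
c = (0, 3/8, 9/70, 1)
Ac = (0, 0, -45/112, -7/80)
Σ b_i: 2·1 + (-1/5)·1 + (-6/5)·1 + 2/7·1 = 31/35 ≠ 1 ⇒ order 0.

0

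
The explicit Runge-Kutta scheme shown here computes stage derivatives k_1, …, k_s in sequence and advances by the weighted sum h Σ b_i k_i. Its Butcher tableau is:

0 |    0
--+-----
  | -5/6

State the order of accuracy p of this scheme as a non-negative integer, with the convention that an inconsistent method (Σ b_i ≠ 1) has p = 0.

b = (-5/6)
c = (0)
Σ b_i: (-5/6)·1 = -5/6 ≠ 1 ⇒ order 0.

0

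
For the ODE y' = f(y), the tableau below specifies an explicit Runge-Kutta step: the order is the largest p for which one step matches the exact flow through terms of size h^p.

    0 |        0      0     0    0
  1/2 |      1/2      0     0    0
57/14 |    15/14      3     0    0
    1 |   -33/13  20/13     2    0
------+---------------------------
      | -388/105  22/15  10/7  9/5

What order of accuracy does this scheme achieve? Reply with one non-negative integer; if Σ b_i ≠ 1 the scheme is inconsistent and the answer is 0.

b = (-388/105, 22/15, 10/7, 9/5)
c = (0, 1/2, 57/14, 1)
Ac = (0, 0, 3/2, 811/91)
Σ b_i: (-388/105)·1 + 22/15·1 + 10/7·1 + 9/5·1 = 1 ✓
b·c: 22/15·1/2 + 10/7·57/14 + 9/5·1 = 6137/735 ≠ 1/2 ⇒ order 1.

1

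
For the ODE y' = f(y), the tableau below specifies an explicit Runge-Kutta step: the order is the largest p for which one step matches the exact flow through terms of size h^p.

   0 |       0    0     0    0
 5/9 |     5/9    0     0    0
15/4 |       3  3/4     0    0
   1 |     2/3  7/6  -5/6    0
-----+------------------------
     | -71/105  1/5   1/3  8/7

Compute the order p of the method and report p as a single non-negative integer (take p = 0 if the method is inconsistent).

b = (-71/105, 1/5, 1/3, 8/7)
c = (0, 5/9, 15/4, 1)
Ac = (0, 0, 5/12, -535/216)
Σ b_i: (-71/105)·1 + 1/5·1 + 1/3·1 + 8/7·1 = 1 ✓
b·c: 1/5·5/9 + 1/3·15/4 + 8/7·1 = 631/252 ≠ 1/2 ⇒ order 1.

1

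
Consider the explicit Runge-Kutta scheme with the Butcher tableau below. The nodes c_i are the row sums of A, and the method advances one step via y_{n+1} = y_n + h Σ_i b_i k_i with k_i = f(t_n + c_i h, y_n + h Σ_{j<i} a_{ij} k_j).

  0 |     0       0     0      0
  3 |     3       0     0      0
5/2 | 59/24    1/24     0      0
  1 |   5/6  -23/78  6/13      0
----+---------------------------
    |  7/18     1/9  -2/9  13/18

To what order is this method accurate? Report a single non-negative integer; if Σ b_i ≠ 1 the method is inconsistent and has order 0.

4

b = (7/18, 1/9, -2/9, 13/18)
c = (0, 3, 5/2, 1)
Ac = (0, 0, 1/8, 7/26)
Σ b_i: 7/18·1 + 1/9·1 + (-2/9)·1 + 13/18·1 = 1 ✓
b·c: 1/9·3 + (-2/9)·5/2 + 13/18·1 = 1/2 ✓
b·c²: 1/9·9 + (-2/9)·25/4 + 13/18·1 = 1/3 ✓
b·Ac: (-2/9)·1/8 + 13/18·7/26 = 1/6 ✓
b·c³: 1/9·27 + (-2/9)·125/8 + 13/18·1 = 1/4 ✓
b·(c∘Ac): (-2/9)·5/16 + 13/18·7/26 = 1/8 ✓
b·Ac²: (-2/9)·3/8 + 13/18·3/13 = 1/12 ✓
b·A²c: 13/18·3/52 = 1/24 ✓; 4 stages ⇒ order 4.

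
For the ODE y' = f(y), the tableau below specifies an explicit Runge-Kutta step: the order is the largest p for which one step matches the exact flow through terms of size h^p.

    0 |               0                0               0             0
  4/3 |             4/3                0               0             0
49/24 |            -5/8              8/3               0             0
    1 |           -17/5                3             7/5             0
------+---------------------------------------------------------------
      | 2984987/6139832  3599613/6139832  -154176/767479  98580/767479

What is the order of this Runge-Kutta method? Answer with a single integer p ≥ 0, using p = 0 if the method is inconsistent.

3

b = (2984987/6139832, 3599613/6139832, -154176/767479, 98580/767479)
c = (0, 4/3, 49/24, 1)
Ac = (0, 0, 32/9, 823/120)
Σ b_i: 2984987/6139832·1 + 3599613/6139832·1 + (-154176/767479)·1 + 98580/767479·1 = 1 ✓
b·c: 3599613/6139832·4/3 + (-154176/767479)·49/24 + 98580/767479·1 = 1/2 ✓
b·c²: 3599613/6139832·16/9 + (-154176/767479)·2401/576 + 98580/767479·1 = 1/3 ✓
b·Ac: (-154176/767479)·32/9 + 98580/767479·823/120 = 1/6 ✓
b·c³: 3599613/6139832·64/27 + (-154176/767479)·117649/13824 + 98580/767479·1 = -10582643/55258488 ≠ 1/4 ⇒ order 3.
b·(c∘Ac): (-154176/767479)·196/27 + 98580/767479·823/120 = -7975963/13814622 ≠ 1/8
b·Ac²: (-154176/767479)·128/27 + 98580/767479·32167/2880 = 53300327/110516976 ≠ 1/12
b·A²c: 98580/767479·224/45 = 1472128/2302437 ≠ 1/24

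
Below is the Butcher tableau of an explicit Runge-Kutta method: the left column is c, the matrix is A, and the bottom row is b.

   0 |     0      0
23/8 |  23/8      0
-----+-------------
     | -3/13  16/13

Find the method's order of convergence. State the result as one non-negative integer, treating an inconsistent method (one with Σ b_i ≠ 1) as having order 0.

1

b = (-3/13, 16/13)
c = (0, 23/8)
Σ b_i: (-3/13)·1 + 16/13·1 = 1 ✓
b·c: 16/13·23/8 = 46/13 ≠ 1/2 ⇒ order 1.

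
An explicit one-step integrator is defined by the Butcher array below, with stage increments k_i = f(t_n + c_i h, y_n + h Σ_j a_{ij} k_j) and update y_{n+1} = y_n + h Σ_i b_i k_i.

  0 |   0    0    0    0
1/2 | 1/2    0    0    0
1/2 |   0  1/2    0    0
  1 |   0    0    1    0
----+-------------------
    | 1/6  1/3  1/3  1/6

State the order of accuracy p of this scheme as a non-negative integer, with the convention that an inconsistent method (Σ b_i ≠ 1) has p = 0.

b = (1/6, 1/3, 1/3, 1/6)
c = (0, 1/2, 1/2, 1)
Ac = (0, 0, 1/4, 1/2)
Σ b_i: 1/6·1 + 1/3·1 + 1/3·1 + 1/6·1 = 1 ✓
b·c: 1/3·1/2 + 1/3·1/2 + 1/6·1 = 1/2 ✓
b·c²: 1/3·1/4 + 1/3·1/4 + 1/6·1 = 1/3 ✓
b·Ac: 1/3·1/4 + 1/6·1/2 = 1/6 ✓
b·c³: 1/3·1/8 + 1/3·1/8 + 1/6·1 = 1/4 ✓
b·(c∘Ac): 1/3·1/8 + 1/6·1/2 = 1/8 ✓
b·Ac²: 1/3·1/8 + 1/6·1/4 = 1/12 ✓
b·A²c: 1/6·1/4 = 1/24 ✓; 4 stages ⇒ order 4.

4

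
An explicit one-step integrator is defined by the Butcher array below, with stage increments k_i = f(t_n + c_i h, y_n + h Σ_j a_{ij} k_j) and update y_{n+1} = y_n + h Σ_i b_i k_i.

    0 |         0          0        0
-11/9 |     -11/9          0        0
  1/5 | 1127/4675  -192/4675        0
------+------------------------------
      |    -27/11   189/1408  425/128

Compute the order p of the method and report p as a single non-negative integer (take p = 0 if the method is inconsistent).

3

b = (-27/11, 189/1408, 425/128)
c = (0, -11/9, 1/5)
Ac = (0, 0, 64/1275)
Σ b_i: (-27/11)·1 + 189/1408·1 + 425/128·1 = 1 ✓
b·c: 189/1408·(-11/9) + 425/128·1/5 = 1/2 ✓
b·c²: 189/1408·121/81 + 425/128·1/25 = 1/3 ✓
b·Ac: 425/128·64/1275 = 1/6 ✓; 3 stages ⇒ order 3.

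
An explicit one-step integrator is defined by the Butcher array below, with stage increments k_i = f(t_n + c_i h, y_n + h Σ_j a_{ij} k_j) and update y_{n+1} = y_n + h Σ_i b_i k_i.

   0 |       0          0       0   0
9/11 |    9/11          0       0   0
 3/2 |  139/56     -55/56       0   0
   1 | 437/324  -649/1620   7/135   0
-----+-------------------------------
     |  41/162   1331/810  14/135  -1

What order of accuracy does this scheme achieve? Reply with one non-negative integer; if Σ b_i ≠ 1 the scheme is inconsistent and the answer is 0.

b = (41/162, 1331/810, 14/135, -1)
c = (0, 9/11, 3/2, 1)
Ac = (0, 0, -45/56, -1/4)
Σ b_i: 41/162·1 + 1331/810·1 + 14/135·1 + (-1)·1 = 1 ✓
b·c: 1331/810·9/11 + 14/135·3/2 + (-1)·1 = 1/2 ✓
b·c²: 1331/810·81/121 + 14/135·9/4 + (-1)·1 = 1/3 ✓
b·Ac: 14/135·(-45/56) + (-1)·(-1/4) = 1/6 ✓
b·c³: 1331/810·729/1331 + 14/135·27/8 + (-1)·1 = 1/4 ✓
b·(c∘Ac): 14/135·(-135/112) + (-1)·(-1/4) = 1/8 ✓
b·Ac²: 14/135·(-405/616) + (-1)·(-5/33) = 1/12 ✓
b·A²c: (-1)·(-1/24) = 1/24 ✓; 4 stages ⇒ order 4.

4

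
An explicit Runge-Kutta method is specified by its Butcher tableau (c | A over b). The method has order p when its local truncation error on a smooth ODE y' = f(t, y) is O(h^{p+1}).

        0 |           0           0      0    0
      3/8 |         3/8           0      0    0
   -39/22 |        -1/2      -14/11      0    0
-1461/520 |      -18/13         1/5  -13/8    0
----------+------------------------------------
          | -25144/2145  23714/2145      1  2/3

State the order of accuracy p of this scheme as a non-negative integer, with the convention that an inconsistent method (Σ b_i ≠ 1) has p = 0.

b = (-25144/2145, 23714/2145, 1, 2/3)
c = (0, 3/8, -39/22, -1461/520)
Ac = (0, 0, -21/44, 2601/880)
Σ b_i: (-25144/2145)·1 + 23714/2145·1 + 1·1 + 2/3·1 = 1 ✓
b·c: 23714/2145·3/8 + 1·(-39/22) + 2/3·(-1461/520) = 1/2 ✓
b·c²: 23714/2145·9/64 + 1·1521/484 + 2/3·2134521/270400 = 40733853/4089800 ≠ 1/3 ⇒ order 2.
b·Ac: 1·(-21/44) + 2/3·2601/880 = 657/440 ≠ 1/6

2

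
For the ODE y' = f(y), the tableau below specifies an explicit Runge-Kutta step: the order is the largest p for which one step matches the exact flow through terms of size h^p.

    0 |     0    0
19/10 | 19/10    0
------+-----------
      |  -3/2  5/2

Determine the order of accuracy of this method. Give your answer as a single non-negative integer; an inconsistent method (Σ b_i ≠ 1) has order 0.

b = (-3/2, 5/2)
c = (0, 19/10)
Σ b_i: (-3/2)·1 + 5/2·1 = 1 ✓
b·c: 5/2·19/10 = 19/4 ≠ 1/2 ⇒ order 1.

1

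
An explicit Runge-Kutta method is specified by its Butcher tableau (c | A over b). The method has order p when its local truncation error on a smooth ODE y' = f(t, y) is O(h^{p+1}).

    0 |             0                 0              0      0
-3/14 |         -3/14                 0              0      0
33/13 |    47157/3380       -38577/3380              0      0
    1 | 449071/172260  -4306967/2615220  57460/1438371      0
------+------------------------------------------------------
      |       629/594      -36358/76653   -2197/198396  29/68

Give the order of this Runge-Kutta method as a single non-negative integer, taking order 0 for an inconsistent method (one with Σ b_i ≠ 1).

4

b = (629/594, -36358/76653, -2197/198396, 29/68)
c = (0, -3/14, 33/13, 1)
Ac = (0, 0, 16533/6760, 527/1160)
Σ b_i: 629/594·1 + (-36358/76653)·1 + (-2197/198396)·1 + 29/68·1 = 1 ✓
b·c: (-36358/76653)·(-3/14) + (-2197/198396)·33/13 + 29/68·1 = 1/2 ✓
b·c²: (-36358/76653)·9/196 + (-2197/198396)·1089/169 + 29/68·1 = 1/3 ✓
b·Ac: (-2197/198396)·16533/6760 + 29/68·527/1160 = 1/6 ✓
b·c³: (-36358/76653)·(-27/2744) + (-2197/198396)·35937/2197 + 29/68·1 = 1/4 ✓
b·(c∘Ac): (-2197/198396)·545589/87880 + 29/68·527/1160 = 1/8 ✓
b·Ac²: (-2197/198396)·(-49599/94640) + 29/68·8857/48720 = 1/12 ✓
b·A²c: 29/68·17/174 = 1/24 ✓; 4 stages ⇒ order 4.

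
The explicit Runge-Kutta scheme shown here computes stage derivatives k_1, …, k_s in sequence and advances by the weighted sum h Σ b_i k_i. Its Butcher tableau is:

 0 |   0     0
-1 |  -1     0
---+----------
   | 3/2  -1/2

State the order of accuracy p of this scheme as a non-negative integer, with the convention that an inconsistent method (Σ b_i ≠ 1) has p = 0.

b = (3/2, -1/2)
c = (0, -1)
Σ b_i: 3/2·1 + (-1/2)·1 = 1 ✓
b·c: (-1/2)·(-1) = 1/2 ✓; 2 stages ⇒ order 2.

2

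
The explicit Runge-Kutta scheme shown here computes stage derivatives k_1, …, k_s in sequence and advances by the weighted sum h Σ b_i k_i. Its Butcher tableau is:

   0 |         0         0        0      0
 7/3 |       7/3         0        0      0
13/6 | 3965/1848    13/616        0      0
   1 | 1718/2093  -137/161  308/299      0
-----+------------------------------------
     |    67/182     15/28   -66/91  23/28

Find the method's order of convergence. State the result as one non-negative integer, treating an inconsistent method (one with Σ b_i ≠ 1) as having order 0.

b = (67/182, 15/28, -66/91, 23/28)
c = (0, 7/3, 13/6, 1)
Ac = (0, 0, 13/264, 17/69)
Σ b_i: 67/182·1 + 15/28·1 + (-66/91)·1 + 23/28·1 = 1 ✓
b·c: 15/28·7/3 + (-66/91)·13/6 + 23/28·1 = 1/2 ✓
b·c²: 15/28·49/9 + (-66/91)·169/36 + 23/28·1 = 1/3 ✓
b·Ac: (-66/91)·13/264 + 23/28·17/69 = 1/6 ✓
b·c³: 15/28·343/27 + (-66/91)·2197/216 + 23/28·1 = 1/4 ✓
b·(c∘Ac): (-66/91)·169/1584 + 23/28·17/69 = 1/8 ✓
b·Ac²: (-66/91)·91/792 + 23/28·14/69 = 1/12 ✓
b·A²c: 23/28·7/138 = 1/24 ✓; 4 stages ⇒ order 4.

4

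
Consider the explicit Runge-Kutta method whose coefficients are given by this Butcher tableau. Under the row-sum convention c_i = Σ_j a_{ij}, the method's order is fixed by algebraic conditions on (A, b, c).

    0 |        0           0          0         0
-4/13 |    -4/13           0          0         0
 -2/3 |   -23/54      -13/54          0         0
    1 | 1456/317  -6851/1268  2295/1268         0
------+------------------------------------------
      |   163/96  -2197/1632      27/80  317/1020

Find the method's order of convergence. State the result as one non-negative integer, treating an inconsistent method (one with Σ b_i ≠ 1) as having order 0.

b = (163/96, -2197/1632, 27/80, 317/1020)
c = (0, -4/13, -2/3, 1)
Ac = (0, 0, 2/27, 289/634)
Σ b_i: 163/96·1 + (-2197/1632)·1 + 27/80·1 + 317/1020·1 = 1 ✓
b·c: (-2197/1632)·(-4/13) + 27/80·(-2/3) + 317/1020·1 = 1/2 ✓
b·c²: (-2197/1632)·16/169 + 27/80·4/9 + 317/1020·1 = 1/3 ✓
b·Ac: 27/80·2/27 + 317/1020·289/634 = 1/6 ✓
b·c³: (-2197/1632)·(-64/2197) + 27/80·(-8/27) + 317/1020·1 = 1/4 ✓
b·(c∘Ac): 27/80·(-4/81) + 317/1020·289/634 = 1/8 ✓
b·Ac²: 27/80·(-8/351) + 317/1020·1207/4121 = 1/12 ✓
b·A²c: 317/1020·85/634 = 1/24 ✓; 4 stages ⇒ order 4.

4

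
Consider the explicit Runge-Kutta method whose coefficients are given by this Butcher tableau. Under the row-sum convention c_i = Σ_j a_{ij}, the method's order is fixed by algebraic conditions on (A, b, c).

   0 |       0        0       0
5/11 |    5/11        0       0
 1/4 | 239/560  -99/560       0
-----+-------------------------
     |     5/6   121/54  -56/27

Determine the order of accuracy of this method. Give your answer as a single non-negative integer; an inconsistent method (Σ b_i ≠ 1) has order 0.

3

b = (5/6, 121/54, -56/27)
c = (0, 5/11, 1/4)
Ac = (0, 0, -9/112)
Σ b_i: 5/6·1 + 121/54·1 + (-56/27)·1 = 1 ✓
b·c: 121/54·5/11 + (-56/27)·1/4 = 1/2 ✓
b·c²: 121/54·25/121 + (-56/27)·1/16 = 1/3 ✓
b·Ac: (-56/27)·(-9/112) = 1/6 ✓; 3 stages ⇒ order 3.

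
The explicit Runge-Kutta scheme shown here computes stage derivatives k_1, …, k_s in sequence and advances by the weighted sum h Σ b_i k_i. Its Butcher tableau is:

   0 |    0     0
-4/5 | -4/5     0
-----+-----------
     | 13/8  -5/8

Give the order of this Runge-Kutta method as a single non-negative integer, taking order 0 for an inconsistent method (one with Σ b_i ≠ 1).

b = (13/8, -5/8)
c = (0, -4/5)
Σ b_i: 13/8·1 + (-5/8)·1 = 1 ✓
b·c: (-5/8)·(-4/5) = 1/2 ✓; 2 stages ⇒ order 2.

2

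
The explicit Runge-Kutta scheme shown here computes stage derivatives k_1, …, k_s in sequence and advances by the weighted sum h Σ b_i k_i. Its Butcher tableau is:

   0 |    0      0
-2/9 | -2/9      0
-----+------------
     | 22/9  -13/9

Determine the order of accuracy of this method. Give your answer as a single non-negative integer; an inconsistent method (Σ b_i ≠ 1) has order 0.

1

b = (22/9, -13/9)
c = (0, -2/9)
Σ b_i: 22/9·1 + (-13/9)·1 = 1 ✓
b·c: (-13/9)·(-2/9) = 26/81 ≠ 1/2 ⇒ order 1.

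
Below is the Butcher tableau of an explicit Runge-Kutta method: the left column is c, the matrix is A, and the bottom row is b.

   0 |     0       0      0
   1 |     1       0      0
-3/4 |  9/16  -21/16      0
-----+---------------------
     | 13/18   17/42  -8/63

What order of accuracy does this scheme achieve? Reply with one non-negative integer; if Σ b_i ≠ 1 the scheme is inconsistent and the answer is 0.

3

b = (13/18, 17/42, -8/63)
c = (0, 1, -3/4)
Ac = (0, 0, -21/16)
Σ b_i: 13/18·1 + 17/42·1 + (-8/63)·1 = 1 ✓
b·c: 17/42·1 + (-8/63)·(-3/4) = 1/2 ✓
b·c²: 17/42·1 + (-8/63)·9/16 = 1/3 ✓
b·Ac: (-8/63)·(-21/16) = 1/6 ✓; 3 stages ⇒ order 3.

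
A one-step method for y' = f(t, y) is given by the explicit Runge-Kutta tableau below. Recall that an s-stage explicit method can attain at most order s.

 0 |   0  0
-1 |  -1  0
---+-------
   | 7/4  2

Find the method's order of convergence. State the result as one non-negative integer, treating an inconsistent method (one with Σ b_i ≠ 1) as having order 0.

0

b = (7/4, 2)
c = (0, -1)
Σ b_i: 7/4·1 + 2·1 = 15/4 ≠ 1 ⇒ order 0.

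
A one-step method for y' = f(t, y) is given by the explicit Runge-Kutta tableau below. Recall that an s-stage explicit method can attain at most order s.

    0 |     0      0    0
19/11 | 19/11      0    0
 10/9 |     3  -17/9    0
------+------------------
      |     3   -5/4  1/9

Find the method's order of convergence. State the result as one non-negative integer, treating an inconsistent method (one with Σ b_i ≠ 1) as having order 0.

0

b = (3, -5/4, 1/9)
c = (0, 19/11, 10/9)
Ac = (0, 0, -323/99)
Σ b_i: 3·1 + (-5/4)·1 + 1/9·1 = 67/36 ≠ 1 ⇒ order 0.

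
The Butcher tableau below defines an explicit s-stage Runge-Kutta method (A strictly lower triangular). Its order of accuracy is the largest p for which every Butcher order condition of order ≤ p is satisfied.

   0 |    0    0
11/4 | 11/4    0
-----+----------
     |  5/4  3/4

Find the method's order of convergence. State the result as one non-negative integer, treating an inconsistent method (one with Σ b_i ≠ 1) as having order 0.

0

b = (5/4, 3/4)
c = (0, 11/4)
Σ b_i: 5/4·1 + 3/4·1 = 2 ≠ 1 ⇒ order 0.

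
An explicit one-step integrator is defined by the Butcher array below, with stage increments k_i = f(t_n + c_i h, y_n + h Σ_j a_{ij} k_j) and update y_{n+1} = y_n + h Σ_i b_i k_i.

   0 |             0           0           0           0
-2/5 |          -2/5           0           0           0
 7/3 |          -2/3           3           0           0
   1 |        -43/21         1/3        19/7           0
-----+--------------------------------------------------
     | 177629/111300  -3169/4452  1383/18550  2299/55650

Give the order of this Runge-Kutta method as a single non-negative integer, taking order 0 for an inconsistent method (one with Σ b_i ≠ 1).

b = (177629/111300, -3169/4452, 1383/18550, 2299/55650)
c = (0, -2/5, 7/3, 1)
Ac = (0, 0, -6/5, 31/5)
Σ b_i: 177629/111300·1 + (-3169/4452)·1 + 1383/18550·1 + 2299/55650·1 = 1 ✓
b·c: (-3169/4452)·(-2/5) + 1383/18550·7/3 + 2299/55650·1 = 1/2 ✓
b·c²: (-3169/4452)·4/25 + 1383/18550·49/9 + 2299/55650·1 = 1/3 ✓
b·Ac: 1383/18550·(-6/5) + 2299/55650·31/5 = 1/6 ✓
b·c³: (-3169/4452)·(-8/125) + 1383/18550·343/27 + 2299/55650·1 = 61652/59625 ≠ 1/4 ⇒ order 3.
b·(c∘Ac): 1383/18550·(-14/5) + 2299/55650·31/5 = 13183/278250 ≠ 1/8
b·Ac²: 1383/18550·12/25 + 2299/55650·3337/225 = 1623971/2504250 ≠ 1/12
b·A²c: 2299/55650·(-114/35) = -43681/324625 ≠ 1/24

3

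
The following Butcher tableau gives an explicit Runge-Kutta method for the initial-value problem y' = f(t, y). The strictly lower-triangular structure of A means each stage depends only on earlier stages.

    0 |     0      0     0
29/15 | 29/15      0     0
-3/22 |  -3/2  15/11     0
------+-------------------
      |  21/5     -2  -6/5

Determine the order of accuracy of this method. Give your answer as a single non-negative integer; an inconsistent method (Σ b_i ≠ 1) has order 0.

b = (21/5, -2, -6/5)
c = (0, 29/15, -3/22)
Ac = (0, 0, 29/11)
Σ b_i: 21/5·1 + (-2)·1 + (-6/5)·1 = 1 ✓
b·c: (-2)·29/15 + (-6/5)·(-3/22) = -611/165 ≠ 1/2 ⇒ order 1.

1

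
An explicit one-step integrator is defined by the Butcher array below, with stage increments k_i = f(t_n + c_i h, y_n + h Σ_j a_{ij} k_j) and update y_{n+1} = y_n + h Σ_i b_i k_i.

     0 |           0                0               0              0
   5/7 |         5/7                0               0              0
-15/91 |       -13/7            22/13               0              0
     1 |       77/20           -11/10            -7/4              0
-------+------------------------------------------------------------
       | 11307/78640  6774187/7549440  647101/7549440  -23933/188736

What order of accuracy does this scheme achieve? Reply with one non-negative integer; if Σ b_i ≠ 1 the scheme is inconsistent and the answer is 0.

b = (11307/78640, 6774187/7549440, 647101/7549440, -23933/188736)
c = (0, 5/7, -15/91, 1)
Ac = (0, 0, 110/91, -181/364)
Σ b_i: 11307/78640·1 + 6774187/7549440·1 + 647101/7549440·1 + (-23933/188736)·1 = 1 ✓
b·c: 6774187/7549440·5/7 + 647101/7549440·(-15/91) + (-23933/188736)·1 = 1/2 ✓
b·c²: 6774187/7549440·25/49 + 647101/7549440·225/8281 + (-23933/188736)·1 = 1/3 ✓
b·Ac: 647101/7549440·110/91 + (-23933/188736)·(-181/364) = 1/6 ✓
b·c³: 6774187/7549440·125/343 + 647101/7549440·(-3375/753571) + (-23933/188736)·1 = 2001917/10018736 ≠ 1/4 ⇒ order 3.
b·(c∘Ac): 647101/7549440·(-1650/8281) + (-23933/188736)·(-181/364) = 121483/2642304 ≠ 1/8
b·Ac²: 647101/7549440·550/637 + (-23933/188736)·(-20165/33124) = 649235/4293744 ≠ 1/12
b·A²c: (-23933/188736)·(-55/26) = 101255/377472 ≠ 1/24

3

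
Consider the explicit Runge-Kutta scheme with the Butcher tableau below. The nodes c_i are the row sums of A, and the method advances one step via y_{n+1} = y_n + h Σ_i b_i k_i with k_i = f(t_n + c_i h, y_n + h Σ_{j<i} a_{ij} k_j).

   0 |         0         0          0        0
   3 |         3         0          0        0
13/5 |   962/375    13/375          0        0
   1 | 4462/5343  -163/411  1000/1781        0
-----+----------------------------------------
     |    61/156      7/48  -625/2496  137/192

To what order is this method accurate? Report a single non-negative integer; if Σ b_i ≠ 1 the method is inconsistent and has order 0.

4

b = (61/156, 7/48, -625/2496, 137/192)
c = (0, 3, 13/5, 1)
Ac = (0, 0, 13/125, 37/137)
Σ b_i: 61/156·1 + 7/48·1 + (-625/2496)·1 + 137/192·1 = 1 ✓
b·c: 7/48·3 + (-625/2496)·13/5 + 137/192·1 = 1/2 ✓
b·c²: 7/48·9 + (-625/2496)·169/25 + 137/192·1 = 1/3 ✓
b·Ac: (-625/2496)·13/125 + 137/192·37/137 = 1/6 ✓
b·c³: 7/48·27 + (-625/2496)·2197/125 + 137/192·1 = 1/4 ✓
b·(c∘Ac): (-625/2496)·169/625 + 137/192·37/137 = 1/8 ✓
b·Ac²: (-625/2496)·39/125 + 137/192·31/137 = 1/12 ✓
b·A²c: 137/192·8/137 = 1/24 ✓; 4 stages ⇒ order 4.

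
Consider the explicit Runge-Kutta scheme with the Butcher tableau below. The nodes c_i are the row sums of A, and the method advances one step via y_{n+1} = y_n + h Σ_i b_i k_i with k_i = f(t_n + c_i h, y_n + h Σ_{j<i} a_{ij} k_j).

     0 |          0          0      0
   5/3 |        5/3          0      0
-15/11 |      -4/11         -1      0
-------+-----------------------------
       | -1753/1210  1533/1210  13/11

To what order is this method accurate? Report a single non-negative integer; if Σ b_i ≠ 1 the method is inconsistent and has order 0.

b = (-1753/1210, 1533/1210, 13/11)
c = (0, 5/3, -15/11)
Ac = (0, 0, -5/3)
Σ b_i: (-1753/1210)·1 + 1533/1210·1 + 13/11·1 = 1 ✓
b·c: 1533/1210·5/3 + 13/11·(-15/11) = 1/2 ✓
b·c²: 1533/1210·25/9 + 13/11·225/121 = 45655/7986 ≠ 1/3 ⇒ order 2.
b·Ac: 13/11·(-5/3) = -65/33 ≠ 1/6

2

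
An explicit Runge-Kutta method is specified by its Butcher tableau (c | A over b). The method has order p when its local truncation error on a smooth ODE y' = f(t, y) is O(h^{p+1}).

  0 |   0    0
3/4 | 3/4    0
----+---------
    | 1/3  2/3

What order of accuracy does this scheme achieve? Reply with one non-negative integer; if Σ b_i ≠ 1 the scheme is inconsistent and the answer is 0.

b = (1/3, 2/3)
c = (0, 3/4)
Σ b_i: 1/3·1 + 2/3·1 = 1 ✓
b·c: 2/3·3/4 = 1/2 ✓; 2 stages ⇒ order 2.

2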